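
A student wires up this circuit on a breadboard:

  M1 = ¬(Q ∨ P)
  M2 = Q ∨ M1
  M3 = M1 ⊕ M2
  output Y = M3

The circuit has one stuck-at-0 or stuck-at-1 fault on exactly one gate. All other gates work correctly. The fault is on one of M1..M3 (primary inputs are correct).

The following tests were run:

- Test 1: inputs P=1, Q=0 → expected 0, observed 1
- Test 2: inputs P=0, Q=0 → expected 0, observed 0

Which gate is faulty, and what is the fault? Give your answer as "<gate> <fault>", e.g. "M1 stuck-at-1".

M2 stuck-at-1

Fault-free values for test 1 (P=1, Q=0): M1=0, M2=0, M3=0, giving Y=0. Observed 1.
Test 1: faults giving observed 1 are {M2 stuck-at-1, M3 stuck-at-1}.
Test 2 (P=0, Q=0): fault-free M1=1, M2=1, M3=0 → 0; observed 0. Eliminates M3 stuck-at-1.
Only M2 stuck-at-1 is consistent with every test.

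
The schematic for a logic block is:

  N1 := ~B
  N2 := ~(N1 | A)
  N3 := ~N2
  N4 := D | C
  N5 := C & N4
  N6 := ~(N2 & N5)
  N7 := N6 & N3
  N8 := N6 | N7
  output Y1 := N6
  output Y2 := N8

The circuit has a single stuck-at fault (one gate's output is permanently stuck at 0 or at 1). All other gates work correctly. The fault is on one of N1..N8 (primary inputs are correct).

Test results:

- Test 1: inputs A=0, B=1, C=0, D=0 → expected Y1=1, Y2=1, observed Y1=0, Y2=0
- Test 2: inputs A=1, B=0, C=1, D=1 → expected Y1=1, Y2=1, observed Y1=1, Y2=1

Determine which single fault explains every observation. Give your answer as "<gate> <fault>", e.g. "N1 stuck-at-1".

N5 stuck-at-1

Fault-free values for test 1 (A=0, B=1, C=0, D=0): N1=0, N2=1, N3=0, N4=0, N5=0, N6=1, N7=0, N8=1, giving Y1=1, Y2=1. Observed Y1=0, Y2=0.
Test 1: faults giving observed Y1=0, Y2=0 are {N5 stuck-at-1, N6 stuck-at-0}.
Test 2 (A=1, B=0, C=1, D=1): fault-free N1=1, N2=0, N3=1, N4=1, N5=1, N6=1, N7=1, N8=1 → Y1=1, Y2=1; observed Y1=1, Y2=1. Eliminates N6 stuck-at-0.
Only N5 stuck-at-1 is consistent with every test.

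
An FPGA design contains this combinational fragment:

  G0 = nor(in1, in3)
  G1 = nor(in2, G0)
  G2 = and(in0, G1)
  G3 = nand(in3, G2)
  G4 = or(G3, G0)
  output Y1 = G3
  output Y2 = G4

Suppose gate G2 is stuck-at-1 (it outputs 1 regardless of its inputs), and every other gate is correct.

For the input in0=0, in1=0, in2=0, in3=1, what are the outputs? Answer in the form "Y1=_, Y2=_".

Propagate with G2 forced: G0=0, G1=1, G2=1 [stuck-at-1], G3=0, G4=0.
So the outputs are Y1=0, Y2=0. (Without the fault they would be Y1=1, Y2=1.)

Y1=0, Y2=0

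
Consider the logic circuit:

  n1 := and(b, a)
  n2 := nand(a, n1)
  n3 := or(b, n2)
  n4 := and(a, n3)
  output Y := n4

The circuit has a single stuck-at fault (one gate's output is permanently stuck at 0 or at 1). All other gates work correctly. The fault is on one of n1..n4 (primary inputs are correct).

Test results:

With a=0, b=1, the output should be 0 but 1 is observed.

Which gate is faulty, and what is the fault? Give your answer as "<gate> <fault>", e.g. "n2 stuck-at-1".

Fault-free values for test 1 (a=0, b=1): n1=0, n2=1, n3=1, n4=0, giving Y=0. Observed 1.
Test 1: faults giving observed 1 are {n4 stuck-at-1}.
Only n4 stuck-at-1 is consistent with every test.

n4 stuck-at-1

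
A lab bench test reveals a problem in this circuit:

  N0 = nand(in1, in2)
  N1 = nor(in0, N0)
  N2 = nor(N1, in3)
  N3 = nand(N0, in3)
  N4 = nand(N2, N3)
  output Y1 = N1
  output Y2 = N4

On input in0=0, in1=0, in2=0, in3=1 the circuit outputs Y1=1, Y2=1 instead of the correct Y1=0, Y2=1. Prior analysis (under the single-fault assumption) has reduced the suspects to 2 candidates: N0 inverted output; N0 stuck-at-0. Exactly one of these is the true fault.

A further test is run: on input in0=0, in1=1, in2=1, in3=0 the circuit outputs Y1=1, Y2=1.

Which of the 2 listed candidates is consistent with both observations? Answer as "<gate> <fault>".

Evaluate each candidate on input in0=0, in1=1, in2=1, in3=0:
  N0 inverted output: N0=1 [inverted output], N1=0, N2=1, N3=1, N4=0 → Y1=0, Y2=0 — eliminated
  N0 stuck-at-0: N0=0 [stuck-at-0], N1=1, N2=0, N3=1, N4=1 → Y1=1, Y2=1 — matches
Only N0 stuck-at-0 reproduces the observed Y1=1, Y2=1.

N0 stuck-at-0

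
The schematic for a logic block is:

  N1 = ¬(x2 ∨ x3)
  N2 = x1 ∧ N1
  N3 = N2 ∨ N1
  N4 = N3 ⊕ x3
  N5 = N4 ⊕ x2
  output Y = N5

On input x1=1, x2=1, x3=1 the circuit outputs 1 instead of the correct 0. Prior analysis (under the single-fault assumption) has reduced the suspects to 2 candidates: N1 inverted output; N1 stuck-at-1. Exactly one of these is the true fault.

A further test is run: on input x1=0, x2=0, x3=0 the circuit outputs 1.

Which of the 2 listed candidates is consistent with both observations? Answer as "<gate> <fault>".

Evaluate each candidate on input x1=0, x2=0, x3=0:
  N1 inverted output: N1=0 [inverted output], N2=0, N3=0, N4=0, N5=0 → 0 — eliminated
  N1 stuck-at-1: N1=1 [stuck-at-1], N2=0, N3=1, N4=1, N5=1 → 1 — matches
Only N1 stuck-at-1 reproduces the observed 1.

N1 stuck-at-1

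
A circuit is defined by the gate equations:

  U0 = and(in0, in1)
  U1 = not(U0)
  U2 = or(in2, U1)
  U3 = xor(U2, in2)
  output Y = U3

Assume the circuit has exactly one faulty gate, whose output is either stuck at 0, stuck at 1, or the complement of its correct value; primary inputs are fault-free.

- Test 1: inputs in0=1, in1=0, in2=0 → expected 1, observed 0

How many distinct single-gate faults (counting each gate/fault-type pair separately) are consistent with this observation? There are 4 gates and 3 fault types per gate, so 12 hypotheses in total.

Fault-free: U0=0, U1=1, U2=1, U3=1 → 1. Observed 0.
  U0 stuck-at-0: output 1 ✗
  U0 stuck-at-1: output 0 ✓
  U0 inverted output: output 0 ✓
  U1 stuck-at-0: output 0 ✓
  U1 stuck-at-1: output 1 ✗
  U1 inverted output: output 0 ✓
  U2 stuck-at-0: output 0 ✓
  U2 stuck-at-1: output 1 ✗
  U2 inverted output: output 0 ✓
  U3 stuck-at-0: output 0 ✓
  U3 stuck-at-1: output 1 ✗
  U3 inverted output: output 0 ✓
Consistent faults: {U0 stuck-at-1, U0 inverted output, U1 stuck-at-0, U1 inverted output, U2 stuck-at-0, U2 inverted output, U3 stuck-at-0, U3 inverted output} — 8 in all.

8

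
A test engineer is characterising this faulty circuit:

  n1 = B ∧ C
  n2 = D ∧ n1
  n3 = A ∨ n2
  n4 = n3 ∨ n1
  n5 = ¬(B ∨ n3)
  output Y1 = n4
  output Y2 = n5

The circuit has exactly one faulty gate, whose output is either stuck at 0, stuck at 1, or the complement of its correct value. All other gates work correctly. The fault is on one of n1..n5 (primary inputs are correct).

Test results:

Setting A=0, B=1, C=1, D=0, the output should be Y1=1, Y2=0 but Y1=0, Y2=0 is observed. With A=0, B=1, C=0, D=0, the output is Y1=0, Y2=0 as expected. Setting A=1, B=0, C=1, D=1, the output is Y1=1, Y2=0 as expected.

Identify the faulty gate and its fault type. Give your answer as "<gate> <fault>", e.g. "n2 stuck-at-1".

n1 stuck-at-0

Fault-free values for test 1 (A=0, B=1, C=1, D=0): n1=1, n2=0, n3=0, n4=1, n5=0, giving Y1=1, Y2=0. Observed Y1=0, Y2=0.
Test 1: faults giving observed Y1=0, Y2=0 are {n1 stuck-at-0, n1 inverted output, n4 stuck-at-0, n4 inverted output}.
Test 2 (A=0, B=1, C=0, D=0): fault-free n1=0, n2=0, n3=0, n4=0, n5=0 → Y1=0, Y2=0; observed Y1=0, Y2=0. Eliminates n1 inverted output, n4 inverted output.
Test 3 (A=1, B=0, C=1, D=1): fault-free n1=0, n2=0, n3=1, n4=1, n5=0 → Y1=1, Y2=0; observed Y1=1, Y2=0. Eliminates n4 stuck-at-0.
Only n1 stuck-at-0 is consistent with every test.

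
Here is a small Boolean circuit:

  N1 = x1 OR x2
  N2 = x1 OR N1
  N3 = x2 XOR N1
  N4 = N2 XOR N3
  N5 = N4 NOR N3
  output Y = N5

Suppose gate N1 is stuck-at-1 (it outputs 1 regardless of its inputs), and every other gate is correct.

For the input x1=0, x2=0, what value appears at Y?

Propagate with N1 forced: N1=1 [stuck-at-1], N2=1, N3=1, N4=0, N5=0.
So Y = 0. (Without the fault it would be 1.)

0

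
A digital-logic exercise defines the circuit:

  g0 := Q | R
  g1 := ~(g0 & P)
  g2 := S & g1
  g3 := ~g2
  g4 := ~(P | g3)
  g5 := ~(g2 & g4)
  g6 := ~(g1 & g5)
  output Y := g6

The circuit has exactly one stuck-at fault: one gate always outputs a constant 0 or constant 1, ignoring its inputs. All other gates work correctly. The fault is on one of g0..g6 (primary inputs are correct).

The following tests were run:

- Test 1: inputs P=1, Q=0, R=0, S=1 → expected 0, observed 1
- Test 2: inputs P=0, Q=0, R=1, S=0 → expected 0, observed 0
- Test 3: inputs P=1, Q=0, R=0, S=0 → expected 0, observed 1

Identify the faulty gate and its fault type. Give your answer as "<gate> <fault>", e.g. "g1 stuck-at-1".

g0 stuck-at-1

Fault-free values for test 1 (P=1, Q=0, R=0, S=1): g0=0, g1=1, g2=1, g3=0, g4=0, g5=1, g6=0, giving Y=0. Observed 1.
Test 1: faults giving observed 1 are {g0 stuck-at-1, g1 stuck-at-0, g4 stuck-at-1, g5 stuck-at-0, g6 stuck-at-1}.
Test 2 (P=0, Q=0, R=1, S=0): fault-free g0=1, g1=1, g2=0, g3=1, g4=0, g5=1, g6=0 → 0; observed 0. Eliminates g1 stuck-at-0, g5 stuck-at-0, g6 stuck-at-1.
Test 3 (P=1, Q=0, R=0, S=0): fault-free g0=0, g1=1, g2=0, g3=1, g4=0, g5=1, g6=0 → 0; observed 1. Eliminates g4 stuck-at-1.
Only g0 stuck-at-1 is consistent with every test.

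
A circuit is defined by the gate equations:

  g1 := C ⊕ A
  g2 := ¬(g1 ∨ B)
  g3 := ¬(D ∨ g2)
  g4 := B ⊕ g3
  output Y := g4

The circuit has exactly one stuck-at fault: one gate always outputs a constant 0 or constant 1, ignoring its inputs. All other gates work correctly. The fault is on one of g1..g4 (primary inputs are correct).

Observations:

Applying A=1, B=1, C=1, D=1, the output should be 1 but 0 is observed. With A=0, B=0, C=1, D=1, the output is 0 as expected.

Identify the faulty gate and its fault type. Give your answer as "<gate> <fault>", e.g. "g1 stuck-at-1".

g4 stuck-at-0

Fault-free values for test 1 (A=1, B=1, C=1, D=1): g1=0, g2=0, g3=0, g4=1, giving Y=1. Observed 0.
Test 1: faults giving observed 0 are {g3 stuck-at-1, g4 stuck-at-0}.
Test 2 (A=0, B=0, C=1, D=1): fault-free g1=1, g2=0, g3=0, g4=0 → 0; observed 0. Eliminates g3 stuck-at-1.
Only g4 stuck-at-0 is consistent with every test.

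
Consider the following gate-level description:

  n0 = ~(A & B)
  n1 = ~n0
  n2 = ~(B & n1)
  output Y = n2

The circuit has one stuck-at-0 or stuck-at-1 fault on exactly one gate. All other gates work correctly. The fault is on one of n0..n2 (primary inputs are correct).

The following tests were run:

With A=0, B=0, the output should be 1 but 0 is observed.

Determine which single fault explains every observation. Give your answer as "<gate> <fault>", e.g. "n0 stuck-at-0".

Fault-free values for test 1 (A=0, B=0): n0=1, n1=0, n2=1, giving Y=1. Observed 0.
Test 1: faults giving observed 0 are {n2 stuck-at-0}.
Only n2 stuck-at-0 is consistent with every test.

n2 stuck-at-0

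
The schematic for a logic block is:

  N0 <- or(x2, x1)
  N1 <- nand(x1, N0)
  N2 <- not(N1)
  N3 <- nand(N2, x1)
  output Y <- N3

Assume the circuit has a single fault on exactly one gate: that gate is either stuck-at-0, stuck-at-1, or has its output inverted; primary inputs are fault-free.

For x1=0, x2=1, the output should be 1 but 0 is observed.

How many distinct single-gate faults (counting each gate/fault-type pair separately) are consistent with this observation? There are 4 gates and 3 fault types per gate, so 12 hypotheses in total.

Fault-free: N0=1, N1=1, N2=0, N3=1 → 1. Observed 0.
  N0 stuck-at-0: output 1 ✗
  N0 stuck-at-1: output 1 ✗
  N0 inverted output: output 1 ✗
  N1 stuck-at-0: output 1 ✗
  N1 stuck-at-1: output 1 ✗
  N1 inverted output: output 1 ✗
  N2 stuck-at-0: output 1 ✗
  N2 stuck-at-1: output 1 ✗
  N2 inverted output: output 1 ✗
  N3 stuck-at-0: output 0 ✓
  N3 stuck-at-1: output 1 ✗
  N3 inverted output: output 0 ✓
Consistent faults: {N3 stuck-at-0, N3 inverted output} — 2 in all.

2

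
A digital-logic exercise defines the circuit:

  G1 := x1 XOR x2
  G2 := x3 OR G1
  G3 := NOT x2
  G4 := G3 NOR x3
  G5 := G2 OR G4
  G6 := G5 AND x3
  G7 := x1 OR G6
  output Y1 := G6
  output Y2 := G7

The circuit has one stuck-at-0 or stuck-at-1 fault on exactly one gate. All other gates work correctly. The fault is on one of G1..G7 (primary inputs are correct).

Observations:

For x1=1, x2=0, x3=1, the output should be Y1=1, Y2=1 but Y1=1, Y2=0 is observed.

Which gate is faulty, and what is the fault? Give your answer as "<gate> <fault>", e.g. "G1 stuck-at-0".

Fault-free values for test 1 (x1=1, x2=0, x3=1): G1=1, G2=1, G3=1, G4=0, G5=1, G6=1, G7=1, giving Y1=1, Y2=1. Observed Y1=1, Y2=0.
Test 1: faults giving observed Y1=1, Y2=0 are {G7 stuck-at-0}.
Only G7 stuck-at-0 is consistent with every test.

G7 stuck-at-0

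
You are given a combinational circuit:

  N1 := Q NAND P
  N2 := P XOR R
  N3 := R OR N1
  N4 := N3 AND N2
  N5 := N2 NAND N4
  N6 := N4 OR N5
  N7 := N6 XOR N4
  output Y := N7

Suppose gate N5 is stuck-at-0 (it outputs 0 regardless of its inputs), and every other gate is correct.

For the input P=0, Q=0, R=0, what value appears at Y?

Propagate with N5 forced: N1=1, N2=0, N3=1, N4=0, N5=0 [stuck-at-0], N6=0, N7=0.
So Y = 0. (Without the fault it would be 1.)

0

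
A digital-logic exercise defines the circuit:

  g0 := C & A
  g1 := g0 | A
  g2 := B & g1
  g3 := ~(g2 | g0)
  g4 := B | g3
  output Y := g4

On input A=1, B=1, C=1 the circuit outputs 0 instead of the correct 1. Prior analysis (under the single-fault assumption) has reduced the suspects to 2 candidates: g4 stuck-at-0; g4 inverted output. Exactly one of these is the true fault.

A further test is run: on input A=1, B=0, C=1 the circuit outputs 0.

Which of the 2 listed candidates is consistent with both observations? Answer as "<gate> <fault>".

g4 stuck-at-0

Evaluate each candidate on input A=1, B=0, C=1:
  g4 stuck-at-0: g0=1, g1=1, g2=0, g3=0, g4=0 [stuck-at-0] → 0 — matches
  g4 inverted output: g0=1, g1=1, g2=0, g3=0, g4=1 [inverted output] → 1 — eliminated
Only g4 stuck-at-0 reproduces the observed 0.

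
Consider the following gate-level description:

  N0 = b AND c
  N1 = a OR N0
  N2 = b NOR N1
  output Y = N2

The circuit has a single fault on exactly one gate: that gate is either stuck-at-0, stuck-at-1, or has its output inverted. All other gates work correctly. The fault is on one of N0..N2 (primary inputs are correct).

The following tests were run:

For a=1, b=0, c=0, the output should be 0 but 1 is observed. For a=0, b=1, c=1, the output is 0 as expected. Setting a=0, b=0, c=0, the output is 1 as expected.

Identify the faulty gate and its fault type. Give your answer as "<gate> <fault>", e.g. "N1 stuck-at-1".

N1 stuck-at-0

Fault-free values for test 1 (a=1, b=0, c=0): N0=0, N1=1, N2=0, giving Y=0. Observed 1.
Test 1: faults giving observed 1 are {N1 stuck-at-0, N1 inverted output, N2 stuck-at-1, N2 inverted output}.
Test 2 (a=0, b=1, c=1): fault-free N0=1, N1=1, N2=0 → 0; observed 0. Eliminates N2 stuck-at-1, N2 inverted output.
Test 3 (a=0, b=0, c=0): fault-free N0=0, N1=0, N2=1 → 1; observed 1. Eliminates N1 inverted output.
Only N1 stuck-at-0 is consistent with every test.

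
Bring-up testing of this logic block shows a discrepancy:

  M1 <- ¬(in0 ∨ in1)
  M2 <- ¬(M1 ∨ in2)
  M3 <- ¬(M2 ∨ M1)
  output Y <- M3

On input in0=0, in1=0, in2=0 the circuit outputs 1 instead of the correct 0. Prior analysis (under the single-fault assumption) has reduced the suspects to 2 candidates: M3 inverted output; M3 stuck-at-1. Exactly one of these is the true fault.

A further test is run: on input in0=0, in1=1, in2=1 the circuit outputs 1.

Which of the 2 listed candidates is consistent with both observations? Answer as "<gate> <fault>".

M3 stuck-at-1

Evaluate each candidate on input in0=0, in1=1, in2=1:
  M3 inverted output: M1=0, M2=0, M3=0 [inverted output] → 0 — eliminated
  M3 stuck-at-1: M1=0, M2=0, M3=1 [stuck-at-1] → 1 — matches
Only M3 stuck-at-1 reproduces the observed 1.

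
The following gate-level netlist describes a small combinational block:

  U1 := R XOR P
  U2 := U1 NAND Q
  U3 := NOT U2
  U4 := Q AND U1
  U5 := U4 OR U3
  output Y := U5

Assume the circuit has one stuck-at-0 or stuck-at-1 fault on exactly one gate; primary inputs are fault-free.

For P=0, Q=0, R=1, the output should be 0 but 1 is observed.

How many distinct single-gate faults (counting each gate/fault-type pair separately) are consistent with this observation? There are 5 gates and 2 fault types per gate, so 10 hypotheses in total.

Fault-free: U1=1, U2=1, U3=0, U4=0, U5=0 → 0. Observed 1.
  U1 stuck-at-0: output 0 ✗
  U1 stuck-at-1: output 0 ✗
  U2 stuck-at-0: output 1 ✓
  U2 stuck-at-1: output 0 ✗
  U3 stuck-at-0: output 0 ✗
  U3 stuck-at-1: output 1 ✓
  U4 stuck-at-0: output 0 ✗
  U4 stuck-at-1: output 1 ✓
  U5 stuck-at-0: output 0 ✗
  U5 stuck-at-1: output 1 ✓
Consistent faults: {U2 stuck-at-0, U3 stuck-at-1, U4 stuck-at-1, U5 stuck-at-1} — 4 in all.

4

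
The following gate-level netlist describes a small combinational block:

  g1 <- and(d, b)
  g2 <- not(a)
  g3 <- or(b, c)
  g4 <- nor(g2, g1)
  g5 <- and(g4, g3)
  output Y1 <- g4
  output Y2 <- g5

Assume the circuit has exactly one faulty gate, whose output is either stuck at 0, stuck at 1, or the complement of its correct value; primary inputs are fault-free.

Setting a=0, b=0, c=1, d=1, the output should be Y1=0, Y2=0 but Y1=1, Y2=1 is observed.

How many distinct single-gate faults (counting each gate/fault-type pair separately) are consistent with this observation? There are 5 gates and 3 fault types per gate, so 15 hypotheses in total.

Fault-free: g1=0, g2=1, g3=1, g4=0, g5=0 → Y1=0, Y2=0. Observed Y1=1, Y2=1.
  g1: none of the 3 fault types match ✗
  g2: stuck-at-0, inverted output ✓; others ✗
  g3: none of the 3 fault types match ✗
  g4: stuck-at-1, inverted output ✓; others ✗
  g5: none of the 3 fault types match ✗
Consistent faults: {g2 stuck-at-0, g2 inverted output, g4 stuck-at-1, g4 inverted output} — 4 in all.

4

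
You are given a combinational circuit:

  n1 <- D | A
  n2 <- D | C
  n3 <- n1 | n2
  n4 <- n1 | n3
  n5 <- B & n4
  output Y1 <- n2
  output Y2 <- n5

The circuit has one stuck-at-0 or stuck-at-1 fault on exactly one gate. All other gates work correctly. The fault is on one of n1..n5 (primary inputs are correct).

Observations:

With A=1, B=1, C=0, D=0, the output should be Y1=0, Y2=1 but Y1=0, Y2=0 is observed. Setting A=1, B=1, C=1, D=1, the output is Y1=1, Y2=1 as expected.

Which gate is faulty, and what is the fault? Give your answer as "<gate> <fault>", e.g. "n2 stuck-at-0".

Fault-free values for test 1 (A=1, B=1, C=0, D=0): n1=1, n2=0, n3=1, n4=1, n5=1, giving Y1=0, Y2=1. Observed Y1=0, Y2=0.
Test 1: faults giving observed Y1=0, Y2=0 are {n1 stuck-at-0, n4 stuck-at-0, n5 stuck-at-0}.
Test 2 (A=1, B=1, C=1, D=1): fault-free n1=1, n2=1, n3=1, n4=1, n5=1 → Y1=1, Y2=1; observed Y1=1, Y2=1. Eliminates n4 stuck-at-0, n5 stuck-at-0.
Only n1 stuck-at-0 is consistent with every test.

n1 stuck-at-0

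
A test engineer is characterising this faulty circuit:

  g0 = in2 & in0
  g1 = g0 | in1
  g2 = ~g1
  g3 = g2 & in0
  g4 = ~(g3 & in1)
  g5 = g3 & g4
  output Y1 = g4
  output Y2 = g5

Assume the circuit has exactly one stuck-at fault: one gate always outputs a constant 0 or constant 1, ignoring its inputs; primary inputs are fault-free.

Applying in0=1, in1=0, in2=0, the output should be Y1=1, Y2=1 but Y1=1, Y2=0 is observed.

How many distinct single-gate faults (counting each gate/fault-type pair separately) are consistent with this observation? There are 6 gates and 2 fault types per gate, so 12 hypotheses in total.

Fault-free: g0=0, g1=0, g2=1, g3=1, g4=1, g5=1 → Y1=1, Y2=1. Observed Y1=1, Y2=0.
  g0 stuck-at-0: output Y1=1, Y2=1 ✗
  g0 stuck-at-1: output Y1=1, Y2=0 ✓
  g1 stuck-at-0: output Y1=1, Y2=1 ✗
  g1 stuck-at-1: output Y1=1, Y2=0 ✓
  g2 stuck-at-0: output Y1=1, Y2=0 ✓
  g2 stuck-at-1: output Y1=1, Y2=1 ✗
  g3 stuck-at-0: output Y1=1, Y2=0 ✓
  g3 stuck-at-1: output Y1=1, Y2=1 ✗
  g4 stuck-at-0: output Y1=0, Y2=0 ✗
  g4 stuck-at-1: output Y1=1, Y2=1 ✗
  g5 stuck-at-0: output Y1=1, Y2=0 ✓
  g5 stuck-at-1: output Y1=1, Y2=1 ✗
Consistent faults: {g0 stuck-at-1, g1 stuck-at-1, g2 stuck-at-0, g3 stuck-at-0, g5 stuck-at-0} — 5 in all.

5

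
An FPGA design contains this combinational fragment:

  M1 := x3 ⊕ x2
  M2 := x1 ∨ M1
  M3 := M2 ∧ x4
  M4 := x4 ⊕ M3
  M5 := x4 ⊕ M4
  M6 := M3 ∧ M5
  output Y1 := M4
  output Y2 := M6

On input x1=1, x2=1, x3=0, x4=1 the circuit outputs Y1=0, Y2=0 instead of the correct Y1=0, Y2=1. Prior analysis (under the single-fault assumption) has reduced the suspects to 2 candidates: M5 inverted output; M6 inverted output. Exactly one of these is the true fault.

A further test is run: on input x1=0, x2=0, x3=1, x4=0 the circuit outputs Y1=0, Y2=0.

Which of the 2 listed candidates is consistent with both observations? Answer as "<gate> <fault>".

M5 inverted output

Evaluate each candidate on input x1=0, x2=0, x3=1, x4=0:
  M5 inverted output: M1=1, M2=1, M3=0, M4=0, M5=1 [inverted output], M6=0 → Y1=0, Y2=0 — matches
  M6 inverted output: M1=1, M2=1, M3=0, M4=0, M5=0, M6=1 [inverted output] → Y1=0, Y2=1 — eliminated
Only M5 inverted output reproduces the observed Y1=0, Y2=0.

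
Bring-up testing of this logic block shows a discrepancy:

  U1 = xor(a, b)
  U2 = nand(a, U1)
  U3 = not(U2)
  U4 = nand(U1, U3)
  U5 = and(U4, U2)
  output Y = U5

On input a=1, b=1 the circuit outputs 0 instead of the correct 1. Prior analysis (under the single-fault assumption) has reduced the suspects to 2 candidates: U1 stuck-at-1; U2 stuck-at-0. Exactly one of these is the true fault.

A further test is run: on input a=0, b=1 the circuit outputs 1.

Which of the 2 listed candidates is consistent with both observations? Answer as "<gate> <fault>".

Evaluate each candidate on input a=0, b=1:
  U1 stuck-at-1: U1=1 [stuck-at-1], U2=1, U3=0, U4=1, U5=1 → 1 — matches
  U2 stuck-at-0: U1=1, U2=0 [stuck-at-0], U3=1, U4=0, U5=0 → 0 — eliminated
Only U1 stuck-at-1 reproduces the observed 1.

U1 stuck-at-1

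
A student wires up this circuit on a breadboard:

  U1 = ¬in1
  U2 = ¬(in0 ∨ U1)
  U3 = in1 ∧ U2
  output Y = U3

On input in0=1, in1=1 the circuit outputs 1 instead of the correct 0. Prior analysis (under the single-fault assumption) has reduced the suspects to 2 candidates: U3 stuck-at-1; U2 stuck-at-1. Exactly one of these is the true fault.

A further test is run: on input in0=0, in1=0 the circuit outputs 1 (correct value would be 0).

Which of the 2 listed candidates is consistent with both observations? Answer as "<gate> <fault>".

Evaluate each candidate on input in0=0, in1=0:
  U3 stuck-at-1: U1=1, U2=0, U3=1 [stuck-at-1] → 1 — matches
  U2 stuck-at-1: U1=1, U2=1 [stuck-at-1], U3=0 → 0 — eliminated
Only U3 stuck-at-1 reproduces the observed 1.

U3 stuck-at-1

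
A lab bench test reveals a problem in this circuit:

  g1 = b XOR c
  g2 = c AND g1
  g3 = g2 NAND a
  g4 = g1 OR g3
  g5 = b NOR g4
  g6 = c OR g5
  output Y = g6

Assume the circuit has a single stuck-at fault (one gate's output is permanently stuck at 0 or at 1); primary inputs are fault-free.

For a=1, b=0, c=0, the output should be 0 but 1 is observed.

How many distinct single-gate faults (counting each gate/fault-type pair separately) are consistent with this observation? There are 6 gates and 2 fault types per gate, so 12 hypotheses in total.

Fault-free: g1=0, g2=0, g3=1, g4=1, g5=0, g6=0 → 0. Observed 1.
  g1 stuck-at-0: output 0 ✗
  g1 stuck-at-1: output 0 ✗
  g2 stuck-at-0: output 0 ✗
  g2 stuck-at-1: output 1 ✓
  g3 stuck-at-0: output 1 ✓
  g3 stuck-at-1: output 0 ✗
  g4 stuck-at-0: output 1 ✓
  g4 stuck-at-1: output 0 ✗
  g5 stuck-at-0: output 0 ✗
  g5 stuck-at-1: output 1 ✓
  g6 stuck-at-0: output 0 ✗
  g6 stuck-at-1: output 1 ✓
Consistent faults: {g2 stuck-at-1, g3 stuck-at-0, g4 stuck-at-0, g5 stuck-at-1, g6 stuck-at-1} — 5 in all.

5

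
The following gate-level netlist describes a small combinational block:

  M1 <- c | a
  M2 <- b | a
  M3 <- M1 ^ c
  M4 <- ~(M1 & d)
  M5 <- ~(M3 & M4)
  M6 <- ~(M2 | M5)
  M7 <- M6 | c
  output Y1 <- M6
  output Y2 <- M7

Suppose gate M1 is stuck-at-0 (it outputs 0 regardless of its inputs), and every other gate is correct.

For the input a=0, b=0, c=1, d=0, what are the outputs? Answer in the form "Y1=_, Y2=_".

Propagate with M1 forced: M1=0 [stuck-at-0], M2=0, M3=1, M4=1, M5=0, M6=1, M7=1.
So the outputs are Y1=1, Y2=1. (Without the fault they would be Y1=0, Y2=1.)

Y1=1, Y2=1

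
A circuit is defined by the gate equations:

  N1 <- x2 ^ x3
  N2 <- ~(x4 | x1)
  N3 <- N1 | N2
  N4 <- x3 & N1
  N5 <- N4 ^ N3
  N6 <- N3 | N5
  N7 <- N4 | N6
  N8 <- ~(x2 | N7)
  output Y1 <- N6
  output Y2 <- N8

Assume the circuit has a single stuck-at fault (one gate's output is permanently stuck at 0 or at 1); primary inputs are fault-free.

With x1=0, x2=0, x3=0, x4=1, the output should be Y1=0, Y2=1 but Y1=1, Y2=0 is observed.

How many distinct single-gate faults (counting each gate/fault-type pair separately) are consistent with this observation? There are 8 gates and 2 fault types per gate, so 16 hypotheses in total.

6

Fault-free: N1=0, N2=0, N3=0, N4=0, N5=0, N6=0, N7=0, N8=1 → Y1=0, Y2=1. Observed Y1=1, Y2=0.
  N1: stuck-at-1 ✓; others ✗
  N2: stuck-at-1 ✓; others ✗
  N3: stuck-at-1 ✓; others ✗
  N4: stuck-at-1 ✓; others ✗
  N5: stuck-at-1 ✓; others ✗
  N6: stuck-at-1 ✓; others ✗
  N7: none of the 2 fault types match ✗
  N8: none of the 2 fault types match ✗
Consistent faults: {N1 stuck-at-1, N2 stuck-at-1, N3 stuck-at-1, N4 stuck-at-1, N5 stuck-at-1, N6 stuck-at-1} — 6 in all.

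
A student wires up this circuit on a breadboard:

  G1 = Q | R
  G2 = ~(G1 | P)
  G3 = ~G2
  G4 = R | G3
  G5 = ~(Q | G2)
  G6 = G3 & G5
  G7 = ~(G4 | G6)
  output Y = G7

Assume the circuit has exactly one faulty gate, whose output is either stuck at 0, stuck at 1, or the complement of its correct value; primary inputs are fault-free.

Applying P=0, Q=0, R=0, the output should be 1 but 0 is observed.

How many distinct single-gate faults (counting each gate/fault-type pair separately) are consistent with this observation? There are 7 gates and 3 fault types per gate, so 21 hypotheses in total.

Fault-free: G1=0, G2=1, G3=0, G4=0, G5=0, G6=0, G7=1 → 1. Observed 0.
  G1: stuck-at-1, inverted output ✓; others ✗
  G2: stuck-at-0, inverted output ✓; others ✗
  G3: stuck-at-1, inverted output ✓; others ✗
  G4: stuck-at-1, inverted output ✓; others ✗
  G5: none of the 3 fault types match ✗
  G6: stuck-at-1, inverted output ✓; others ✗
  G7: stuck-at-0, inverted output ✓; others ✗
Consistent faults: {G1 stuck-at-1, G1 inverted output, G2 stuck-at-0, G2 inverted output, G3 stuck-at-1, G3 inverted output, G4 stuck-at-1, G4 inverted output, G6 stuck-at-1, G6 inverted output, G7 stuck-at-0, G7 inverted output} — 12 in all.

12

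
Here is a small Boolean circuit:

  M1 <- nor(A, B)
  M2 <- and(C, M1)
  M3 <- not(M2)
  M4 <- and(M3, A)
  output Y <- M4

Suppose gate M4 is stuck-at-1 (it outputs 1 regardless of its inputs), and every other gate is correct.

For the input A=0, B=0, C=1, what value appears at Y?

1

Propagate with M4 forced: M1=1, M2=1, M3=0, M4=1 [stuck-at-1].
So Y = 1. (Without the fault it would be 0.)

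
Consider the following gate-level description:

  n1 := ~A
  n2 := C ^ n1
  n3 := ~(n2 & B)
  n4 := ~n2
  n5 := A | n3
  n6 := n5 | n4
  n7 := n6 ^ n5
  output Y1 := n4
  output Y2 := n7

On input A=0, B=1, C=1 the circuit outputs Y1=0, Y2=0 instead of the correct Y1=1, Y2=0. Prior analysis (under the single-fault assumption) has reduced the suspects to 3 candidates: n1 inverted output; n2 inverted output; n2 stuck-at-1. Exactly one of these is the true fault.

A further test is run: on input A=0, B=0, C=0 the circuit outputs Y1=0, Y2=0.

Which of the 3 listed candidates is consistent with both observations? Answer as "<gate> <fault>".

n2 stuck-at-1

Evaluate each candidate on input A=0, B=0, C=0:
  n1 inverted output: n1=0 [inverted output], n2=0, n3=1, n4=1, n5=1, n6=1, n7=0 → Y1=1, Y2=0 — eliminated
  n2 inverted output: n1=1, n2=0 [inverted output], n3=1, n4=1, n5=1, n6=1, n7=0 → Y1=1, Y2=0 — eliminated
  n2 stuck-at-1: n1=1, n2=1 [stuck-at-1], n3=1, n4=0, n5=1, n6=1, n7=0 → Y1=0, Y2=0 — matches
Only n2 stuck-at-1 reproduces the observed Y1=0, Y2=0.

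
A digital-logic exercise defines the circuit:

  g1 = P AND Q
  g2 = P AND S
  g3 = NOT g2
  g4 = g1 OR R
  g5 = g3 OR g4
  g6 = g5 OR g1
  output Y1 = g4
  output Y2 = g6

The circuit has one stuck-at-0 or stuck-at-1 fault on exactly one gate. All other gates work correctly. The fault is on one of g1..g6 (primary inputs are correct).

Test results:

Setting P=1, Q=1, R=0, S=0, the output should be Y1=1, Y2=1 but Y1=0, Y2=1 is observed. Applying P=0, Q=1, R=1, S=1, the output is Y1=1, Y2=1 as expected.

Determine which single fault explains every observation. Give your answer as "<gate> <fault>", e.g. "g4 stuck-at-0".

Fault-free values for test 1 (P=1, Q=1, R=0, S=0): g1=1, g2=0, g3=1, g4=1, g5=1, g6=1, giving Y1=1, Y2=1. Observed Y1=0, Y2=1.
Test 1: faults giving observed Y1=0, Y2=1 are {g1 stuck-at-0, g4 stuck-at-0}.
Test 2 (P=0, Q=1, R=1, S=1): fault-free g1=0, g2=0, g3=1, g4=1, g5=1, g6=1 → Y1=1, Y2=1; observed Y1=1, Y2=1. Eliminates g4 stuck-at-0.
Only g1 stuck-at-0 is consistent with every test.

g1 stuck-at-0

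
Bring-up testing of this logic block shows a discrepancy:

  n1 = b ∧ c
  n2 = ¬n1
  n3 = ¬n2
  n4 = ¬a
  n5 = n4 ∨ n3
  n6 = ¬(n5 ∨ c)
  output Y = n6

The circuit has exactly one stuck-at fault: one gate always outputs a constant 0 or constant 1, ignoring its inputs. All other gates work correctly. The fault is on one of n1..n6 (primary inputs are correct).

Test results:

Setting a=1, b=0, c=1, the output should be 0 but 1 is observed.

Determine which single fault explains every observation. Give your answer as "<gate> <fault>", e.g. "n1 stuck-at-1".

Fault-free values for test 1 (a=1, b=0, c=1): n1=0, n2=1, n3=0, n4=0, n5=0, n6=0, giving Y=0. Observed 1.
Test 1: faults giving observed 1 are {n6 stuck-at-1}.
Only n6 stuck-at-1 is consistent with every test.

n6 stuck-at-1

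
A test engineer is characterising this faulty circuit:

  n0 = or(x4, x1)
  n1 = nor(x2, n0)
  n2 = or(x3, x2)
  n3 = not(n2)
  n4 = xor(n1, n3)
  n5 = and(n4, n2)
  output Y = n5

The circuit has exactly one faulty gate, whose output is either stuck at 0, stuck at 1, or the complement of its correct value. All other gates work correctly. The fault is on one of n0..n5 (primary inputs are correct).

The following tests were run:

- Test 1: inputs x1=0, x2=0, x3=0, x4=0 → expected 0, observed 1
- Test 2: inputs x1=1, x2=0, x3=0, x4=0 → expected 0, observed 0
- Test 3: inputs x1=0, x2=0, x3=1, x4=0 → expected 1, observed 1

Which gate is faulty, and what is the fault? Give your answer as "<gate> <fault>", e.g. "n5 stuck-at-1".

n2 stuck-at-1

Fault-free values for test 1 (x1=0, x2=0, x3=0, x4=0): n0=0, n1=1, n2=0, n3=1, n4=0, n5=0, giving Y=0. Observed 1.
Test 1: faults giving observed 1 are {n2 stuck-at-1, n2 inverted output, n5 stuck-at-1, n5 inverted output}.
Test 2 (x1=1, x2=0, x3=0, x4=0): fault-free n0=1, n1=0, n2=0, n3=1, n4=1, n5=0 → 0; observed 0. Eliminates n5 stuck-at-1, n5 inverted output.
Test 3 (x1=0, x2=0, x3=1, x4=0): fault-free n0=0, n1=1, n2=1, n3=0, n4=1, n5=1 → 1; observed 1. Eliminates n2 inverted output.
Only n2 stuck-at-1 is consistent with every test.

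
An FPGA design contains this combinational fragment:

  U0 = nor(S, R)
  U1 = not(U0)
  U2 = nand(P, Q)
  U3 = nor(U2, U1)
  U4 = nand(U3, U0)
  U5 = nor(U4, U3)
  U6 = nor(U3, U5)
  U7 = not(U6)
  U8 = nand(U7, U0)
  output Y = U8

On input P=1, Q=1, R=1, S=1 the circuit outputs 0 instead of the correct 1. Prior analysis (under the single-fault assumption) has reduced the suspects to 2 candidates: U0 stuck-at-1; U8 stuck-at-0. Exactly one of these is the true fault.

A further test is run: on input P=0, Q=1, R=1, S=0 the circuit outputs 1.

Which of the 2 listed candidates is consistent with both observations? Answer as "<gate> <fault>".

U0 stuck-at-1

Evaluate each candidate on input P=0, Q=1, R=1, S=0:
  U0 stuck-at-1: U0=1 [stuck-at-1], U1=0, U2=1, U3=0, U4=1, U5=0, U6=1, U7=0, U8=1 → 1 — matches
  U8 stuck-at-0: U0=0, U1=1, U2=1, U3=0, U4=1, U5=0, U6=1, U7=0, U8=0 [stuck-at-0] → 0 — eliminated
Only U0 stuck-at-1 reproduces the observed 1.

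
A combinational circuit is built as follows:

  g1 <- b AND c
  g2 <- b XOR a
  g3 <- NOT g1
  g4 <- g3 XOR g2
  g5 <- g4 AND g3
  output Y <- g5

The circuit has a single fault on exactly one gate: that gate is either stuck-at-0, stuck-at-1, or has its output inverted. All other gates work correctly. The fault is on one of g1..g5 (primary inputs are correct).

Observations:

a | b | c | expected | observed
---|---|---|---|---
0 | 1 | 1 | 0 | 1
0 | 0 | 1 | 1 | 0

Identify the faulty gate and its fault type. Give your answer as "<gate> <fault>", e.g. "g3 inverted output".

g5 inverted output

Fault-free values for test 1 (a=0, b=1, c=1): g1=1, g2=1, g3=0, g4=1, g5=0, giving Y=0. Observed 1.
Test 1: faults giving observed 1 are {g5 stuck-at-1, g5 inverted output}.
Test 2 (a=0, b=0, c=1): fault-free g1=0, g2=0, g3=1, g4=1, g5=1 → 1; observed 0. Eliminates g5 stuck-at-1.
Only g5 inverted output is consistent with every test.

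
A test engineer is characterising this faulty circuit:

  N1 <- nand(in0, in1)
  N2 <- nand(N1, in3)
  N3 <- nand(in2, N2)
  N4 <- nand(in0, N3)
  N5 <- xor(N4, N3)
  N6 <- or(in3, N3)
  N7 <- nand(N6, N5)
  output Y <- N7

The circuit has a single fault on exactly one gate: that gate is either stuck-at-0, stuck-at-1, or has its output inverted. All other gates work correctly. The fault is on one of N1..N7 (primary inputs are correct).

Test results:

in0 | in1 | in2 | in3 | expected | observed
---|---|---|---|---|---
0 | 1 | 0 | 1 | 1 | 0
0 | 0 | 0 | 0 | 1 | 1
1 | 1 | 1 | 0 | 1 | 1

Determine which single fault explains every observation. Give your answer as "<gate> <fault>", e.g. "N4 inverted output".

N3 stuck-at-0

Fault-free values for test 1 (in0=0, in1=1, in2=0, in3=1): N1=1, N2=0, N3=1, N4=1, N5=0, N6=1, N7=1, giving Y=1. Observed 0.
Test 1: faults giving observed 0 are {N3 stuck-at-0, N3 inverted output, N4 stuck-at-0, N4 inverted output, N5 stuck-at-1, N5 inverted output, N7 stuck-at-0, N7 inverted output}.
Test 2 (in0=0, in1=0, in2=0, in3=0): fault-free N1=1, N2=1, N3=1, N4=1, N5=0, N6=1, N7=1 → 1; observed 1. Eliminates N4 stuck-at-0, N4 inverted output, N5 stuck-at-1, N5 inverted output, N7 stuck-at-0, N7 inverted output.
Test 3 (in0=1, in1=1, in2=1, in3=0): fault-free N1=0, N2=1, N3=0, N4=1, N5=1, N6=0, N7=1 → 1; observed 1. Eliminates N3 inverted output.
Only N3 stuck-at-0 is consistent with every test.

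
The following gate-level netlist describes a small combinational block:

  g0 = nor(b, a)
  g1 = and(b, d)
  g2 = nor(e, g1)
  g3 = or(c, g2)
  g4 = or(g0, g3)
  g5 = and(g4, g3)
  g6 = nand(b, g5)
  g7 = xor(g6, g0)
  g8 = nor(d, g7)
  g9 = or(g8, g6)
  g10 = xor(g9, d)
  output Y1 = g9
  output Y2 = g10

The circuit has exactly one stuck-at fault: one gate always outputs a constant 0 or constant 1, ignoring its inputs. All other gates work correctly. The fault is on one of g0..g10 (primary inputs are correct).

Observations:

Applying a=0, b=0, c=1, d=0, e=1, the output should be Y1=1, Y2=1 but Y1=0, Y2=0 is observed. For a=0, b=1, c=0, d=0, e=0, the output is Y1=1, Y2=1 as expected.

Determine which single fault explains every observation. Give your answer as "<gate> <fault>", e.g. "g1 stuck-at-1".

Fault-free values for test 1 (a=0, b=0, c=1, d=0, e=1): g0=1, g1=0, g2=0, g3=1, g4=1, g5=1, g6=1, g7=0, g8=1, g9=1, g10=1, giving Y1=1, Y2=1. Observed Y1=0, Y2=0.
Test 1: faults giving observed Y1=0, Y2=0 are {g6 stuck-at-0, g9 stuck-at-0}.
Test 2 (a=0, b=1, c=0, d=0, e=0): fault-free g0=0, g1=0, g2=1, g3=1, g4=1, g5=1, g6=0, g7=0, g8=1, g9=1, g10=1 → Y1=1, Y2=1; observed Y1=1, Y2=1. Eliminates g9 stuck-at-0.
Only g6 stuck-at-0 is consistent with every test.

g6 stuck-at-0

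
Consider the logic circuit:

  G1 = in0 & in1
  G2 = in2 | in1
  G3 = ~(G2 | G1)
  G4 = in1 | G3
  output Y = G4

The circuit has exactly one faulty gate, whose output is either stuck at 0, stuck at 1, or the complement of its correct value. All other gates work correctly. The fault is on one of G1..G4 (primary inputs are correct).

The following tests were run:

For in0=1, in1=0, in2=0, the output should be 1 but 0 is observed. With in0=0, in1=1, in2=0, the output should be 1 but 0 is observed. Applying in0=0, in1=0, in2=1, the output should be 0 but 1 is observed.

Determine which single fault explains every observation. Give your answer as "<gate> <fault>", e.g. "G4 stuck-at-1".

Fault-free values for test 1 (in0=1, in1=0, in2=0): G1=0, G2=0, G3=1, G4=1, giving Y=1. Observed 0.
Test 1: faults giving observed 0 are {G1 stuck-at-1, G1 inverted output, G2 stuck-at-1, G2 inverted output, G3 stuck-at-0, G3 inverted output, G4 stuck-at-0, G4 inverted output}.
Test 2 (in0=0, in1=1, in2=0): fault-free G1=0, G2=1, G3=0, G4=1 → 1; observed 0. Eliminates G1 stuck-at-1, G1 inverted output, G2 stuck-at-1, G2 inverted output, G3 stuck-at-0, G3 inverted output.
Test 3 (in0=0, in1=0, in2=1): fault-free G1=0, G2=1, G3=0, G4=0 → 0; observed 1. Eliminates G4 stuck-at-0.
Only G4 inverted output is consistent with every test.

G4 inverted output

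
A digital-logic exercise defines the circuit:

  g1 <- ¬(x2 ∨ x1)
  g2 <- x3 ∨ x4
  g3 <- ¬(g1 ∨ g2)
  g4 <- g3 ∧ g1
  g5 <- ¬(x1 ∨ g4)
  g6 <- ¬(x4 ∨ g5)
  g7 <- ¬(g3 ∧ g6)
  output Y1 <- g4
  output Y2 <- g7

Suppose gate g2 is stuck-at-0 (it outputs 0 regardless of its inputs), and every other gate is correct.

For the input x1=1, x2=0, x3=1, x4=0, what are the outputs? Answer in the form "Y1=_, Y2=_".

Y1=0, Y2=0

Propagate with g2 forced: g1=0, g2=0 [stuck-at-0], g3=1, g4=0, g5=0, g6=1, g7=0.
So the outputs are Y1=0, Y2=0. (Without the fault they would be Y1=0, Y2=1.)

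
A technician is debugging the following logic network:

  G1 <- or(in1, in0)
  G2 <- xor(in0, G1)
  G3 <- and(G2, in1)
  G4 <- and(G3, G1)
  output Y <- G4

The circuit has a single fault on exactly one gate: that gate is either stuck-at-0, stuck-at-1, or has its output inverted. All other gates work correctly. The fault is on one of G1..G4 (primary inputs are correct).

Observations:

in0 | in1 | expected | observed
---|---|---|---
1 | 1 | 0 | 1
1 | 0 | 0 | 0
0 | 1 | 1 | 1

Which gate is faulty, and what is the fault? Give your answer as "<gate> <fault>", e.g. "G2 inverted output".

G2 stuck-at-1

Fault-free values for test 1 (in0=1, in1=1): G1=1, G2=0, G3=0, G4=0, giving Y=0. Observed 1.
Test 1: faults giving observed 1 are {G2 stuck-at-1, G2 inverted output, G3 stuck-at-1, G3 inverted output, G4 stuck-at-1, G4 inverted output}.
Test 2 (in0=1, in1=0): fault-free G1=1, G2=0, G3=0, G4=0 → 0; observed 0. Eliminates G3 stuck-at-1, G3 inverted output, G4 stuck-at-1, G4 inverted output.
Test 3 (in0=0, in1=1): fault-free G1=1, G2=1, G3=1, G4=1 → 1; observed 1. Eliminates G2 inverted output.
Only G2 stuck-at-1 is consistent with every test.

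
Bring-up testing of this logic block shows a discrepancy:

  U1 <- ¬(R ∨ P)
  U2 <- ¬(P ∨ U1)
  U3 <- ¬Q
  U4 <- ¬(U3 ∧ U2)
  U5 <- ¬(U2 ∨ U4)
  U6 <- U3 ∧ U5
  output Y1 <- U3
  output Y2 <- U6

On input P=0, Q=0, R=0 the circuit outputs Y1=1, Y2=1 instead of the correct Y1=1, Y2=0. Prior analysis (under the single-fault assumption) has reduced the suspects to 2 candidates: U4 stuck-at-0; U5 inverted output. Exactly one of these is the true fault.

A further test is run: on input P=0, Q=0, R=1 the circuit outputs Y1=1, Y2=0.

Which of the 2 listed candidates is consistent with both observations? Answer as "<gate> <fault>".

U4 stuck-at-0

Evaluate each candidate on input P=0, Q=0, R=1:
  U4 stuck-at-0: U1=0, U2=1, U3=1, U4=0 [stuck-at-0], U5=0, U6=0 → Y1=1, Y2=0 — matches
  U5 inverted output: U1=0, U2=1, U3=1, U4=0, U5=1 [inverted output], U6=1 → Y1=1, Y2=1 — eliminated
Only U4 stuck-at-0 reproduces the observed Y1=1, Y2=0.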